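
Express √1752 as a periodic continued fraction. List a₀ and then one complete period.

a₀ = ⌊√1752⌋ = 41.
With m₀=0, d₀=1 and mₖ₊₁ = dₖaₖ − mₖ, dₖ₊₁ = (n − mₖ₊₁²)/dₖ, aₖ₊₁ = ⌊(a₀+mₖ₊₁)/dₖ₊₁⌋:
  k=1: m=41, d=71, a=1
  k=2: m=30, d=12, a=5
  k=3: m=30, d=71, a=1
  k=4: m=41, d=1, a=82
d=1 and a=2a₀=82 at k=4, so the next step gives (m, d) = (41, 71) again — its k=1 value — and the period has length 4.

[41; 1, 5, 1, 82]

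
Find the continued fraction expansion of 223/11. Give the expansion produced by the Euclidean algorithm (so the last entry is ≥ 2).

223 = 20×11 + 3
11 = 3×3 + 2
3 = 1×2 + 1
2 = 2×1 + 0  (stop)
So 223/11 = [20; 3, 1, 2].

[20; 3, 1, 2]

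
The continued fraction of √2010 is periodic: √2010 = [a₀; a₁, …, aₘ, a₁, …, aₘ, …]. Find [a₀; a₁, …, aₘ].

[44; 1, 4, 1, 88]

a₀ = ⌊√2010⌋ = 44.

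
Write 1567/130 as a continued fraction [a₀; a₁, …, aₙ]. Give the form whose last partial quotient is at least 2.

[12; 18, 1, 1, 3]

1567 = 12×130 + 7
130 = 18×7 + 4
7 = 1×4 + 3
4 = 1×3 + 1
3 = 3×1 + 0  (stop)
So 1567/130 = [12; 18, 1, 1, 3].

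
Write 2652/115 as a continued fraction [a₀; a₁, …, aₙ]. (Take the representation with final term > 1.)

[23; 16, 2, 3]

2652 = 23*115 + 7
115 = 16*7 + 3
7 = 2*3 + 1
3 = 3*1 + 0  (stop)
So 2652/115 = [23; 16, 2, 3].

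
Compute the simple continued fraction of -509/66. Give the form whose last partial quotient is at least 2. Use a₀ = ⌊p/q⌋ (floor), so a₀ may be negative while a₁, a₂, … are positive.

-509 = -8×66 + 19
66 = 3×19 + 9
19 = 2×9 + 1
9 = 9×1 + 0  (stop)
So -509/66 = [-8; 3, 2, 9].

[-8; 3, 2, 9]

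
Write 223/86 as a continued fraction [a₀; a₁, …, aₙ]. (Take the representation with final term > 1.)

223 = 2×86 + 51
86 = 1×51 + 35
51 = 1×35 + 16
35 = 2×16 + 3
16 = 5×3 + 1
3 = 3×1 + 0  (stop)
So 223/86 = [2; 1, 1, 2, 5, 3].

[2; 1, 1, 2, 5, 3]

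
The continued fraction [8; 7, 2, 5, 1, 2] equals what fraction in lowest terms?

Using pₖ = aₖpₖ₋₁ + pₖ₋₂ and qₖ = aₖqₖ₋₁ + qₖ₋₂:
  k=0: a=8, p=8, q=1
  k=1: a=7, p=57, q=7
  k=2: a=2, p=122, q=15
  k=3: a=5, p=667, q=82
  k=4: a=1, p=789, q=97
  k=5: a=2, p=2245, q=276

2245/276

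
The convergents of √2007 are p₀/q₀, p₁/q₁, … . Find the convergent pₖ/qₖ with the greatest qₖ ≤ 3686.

100351/2240

√2007 = [44; 1, 3, 1, 88, …] (period length 4).
Convergents:
  p_0/q_0 = 44/1
  p_1/q_1 = 45/1
  p_2/q_2 = 179/4
  p_3/q_3 = 224/5
  p_4/q_4 = 19891/444
  p_5/q_5 = 20115/449
  p_6/q_6 = 80236/1791
  p_7/q_7 = 100351/2240
  p_8/q_8 = 8911124/198911
q_7 = 2240 ≤ 3686 < 198911 = q_8, so the answer is 100351/2240.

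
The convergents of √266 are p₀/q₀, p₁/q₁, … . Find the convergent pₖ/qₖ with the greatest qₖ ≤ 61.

685/42

√266 = [16; 3, 4, 3, 32, …] (period length 4).
Convergents:
  p_0/q_0 = 16/1
  p_1/q_1 = 49/3
  p_2/q_2 = 212/13
  p_3/q_3 = 685/42
  p_4/q_4 = 22132/1357
q_3 = 42 ≤ 61 < 1357 = q_4, so the answer is 685/42.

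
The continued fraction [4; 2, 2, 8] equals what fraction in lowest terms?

Using pₖ = aₖpₖ₋₁ + pₖ₋₂ and qₖ = aₖqₖ₋₁ + qₖ₋₂:
  k=0: a=4, p=4, q=1
  k=1: a=2, p=9, q=2
  k=2: a=2, p=22, q=5
  k=3: a=8, p=185, q=42

185/42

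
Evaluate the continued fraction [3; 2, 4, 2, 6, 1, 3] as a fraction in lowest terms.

1987/576

Using pₖ = aₖpₖ₋₁ + pₖ₋₂ and qₖ = aₖqₖ₋₁ + qₖ₋₂:
  k=0: a=3, p=3, q=1
  k=1: a=2, p=7, q=2
  k=2: a=4, p=31, q=9
  k=3: a=2, p=69, q=20
  k=4: a=6, p=445, q=129
  k=5: a=1, p=514, q=149
  k=6: a=3, p=1987, q=576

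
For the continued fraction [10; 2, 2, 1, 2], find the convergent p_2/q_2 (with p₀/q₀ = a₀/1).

52/5

Using pₖ = aₖpₖ₋₁ + pₖ₋₂, qₖ = aₖqₖ₋₁ + qₖ₋₂ (with p₋₁=1, p₋₂=0, q₋₁=0, q₋₂=1):
  k=0: a=10, p=10, q=1
  k=1: a=2, p=21, q=2
  k=2: a=2, p=52, q=5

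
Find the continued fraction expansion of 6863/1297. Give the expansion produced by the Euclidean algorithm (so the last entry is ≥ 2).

[5; 3, 2, 3, 7, 2, 3]

6863 = 5*1297 + 378
1297 = 3*378 + 163
378 = 2*163 + 52
163 = 3*52 + 7
52 = 7*7 + 3
7 = 2*3 + 1
3 = 3*1 + 0  (stop)
So 6863/1297 = [5; 3, 2, 3, 7, 2, 3].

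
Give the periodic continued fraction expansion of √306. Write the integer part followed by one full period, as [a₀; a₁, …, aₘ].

[17; 2, 34]

a₀ = ⌊√306⌋ = 17.
With m₀=0, d₀=1 and mₖ₊₁ = dₖaₖ − mₖ, dₖ₊₁ = (n − mₖ₊₁²)/dₖ, aₖ₊₁ = ⌊(a₀+mₖ₊₁)/dₖ₊₁⌋:
  k=1: m=17, d=17, a=2
  k=2: m=17, d=1, a=34
d=1 and a=2a₀=34 at k=2, so the next step gives (m, d) = (17, 17) again — its k=1 value — and the period has length 2.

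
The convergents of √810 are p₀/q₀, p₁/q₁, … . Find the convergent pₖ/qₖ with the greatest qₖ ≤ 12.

313/11

√810 = [28; 2, 5, 1, 4, 1, 5, 2, 56, …] (period length 8).
Convergents:
  p_0/q_0 = 28/1
  p_1/q_1 = 57/2
  p_2/q_2 = 313/11
  p_3/q_3 = 370/13
q_2 = 11 ≤ 12 < 13 = q_3, so the answer is 313/11.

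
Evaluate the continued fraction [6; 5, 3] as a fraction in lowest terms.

Using pₖ = aₖpₖ₋₁ + pₖ₋₂ and qₖ = aₖqₖ₋₁ + qₖ₋₂:
  k=0: a=6, p=6, q=1
  k=1: a=5, p=31, q=5
  k=2: a=3, p=99, q=16

99/16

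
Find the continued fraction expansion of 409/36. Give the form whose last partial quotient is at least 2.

[11; 2, 1, 3, 3]

409 = 11·36 + 13
36 = 2·13 + 10
13 = 1·10 + 3
10 = 3·3 + 1
3 = 3·1 + 0  (stop)
So 409/36 = [11; 2, 1, 3, 3].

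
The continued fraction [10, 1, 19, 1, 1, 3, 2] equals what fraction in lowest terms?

3603/329

Using pₖ = aₖpₖ₋₁ + pₖ₋₂ and qₖ = aₖqₖ₋₁ + qₖ₋₂:
  k=0: a=10, p=10, q=1
  k=1: a=1, p=11, q=1
  k=2: a=19, p=219, q=20
  k=3: a=1, p=230, q=21
  k=4: a=1, p=449, q=41
  k=5: a=3, p=1577, q=144
  k=6: a=2, p=3603, q=329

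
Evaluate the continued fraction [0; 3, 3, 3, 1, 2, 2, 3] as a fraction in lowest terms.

Using pₖ = aₖpₖ₋₁ + pₖ₋₂ and qₖ = aₖqₖ₋₁ + qₖ₋₂:
  k=0: a=0, p=0, q=1
  k=1: a=3, p=1, q=3
  k=2: a=3, p=3, q=10
  k=3: a=3, p=10, q=33
  k=4: a=1, p=13, q=43
  k=5: a=2, p=36, q=119
  k=6: a=2, p=85, q=281
  k=7: a=3, p=291, q=962

291/962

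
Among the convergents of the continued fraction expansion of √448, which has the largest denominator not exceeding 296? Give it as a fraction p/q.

√448 = [21; 6, 42, …] (period length 2).
Convergents:
  p_0/q_0 = 21/1
  p_1/q_1 = 127/6
  p_2/q_2 = 5355/253
  p_3/q_3 = 32257/1524
q_2 = 253 ≤ 296 < 1524 = q_3, so the answer is 5355/253.

5355/253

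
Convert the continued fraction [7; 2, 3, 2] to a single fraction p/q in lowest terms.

Fold from the inside: start with 2/1.
  3 + 1/2 = 7/2
  2 + 2/7 = 16/7
  7 + 7/16 = 119/16

119/16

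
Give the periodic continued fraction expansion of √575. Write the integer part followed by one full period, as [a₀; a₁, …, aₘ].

[23; 1, 46]

a₀ = ⌊√575⌋ = 23.
With m₀=0, d₀=1 and mₖ₊₁ = dₖaₖ − mₖ, dₖ₊₁ = (n − mₖ₊₁²)/dₖ, aₖ₊₁ = ⌊(a₀+mₖ₊₁)/dₖ₊₁⌋:
  k=1: m=23, d=46, a=1
  k=2: m=23, d=1, a=46
d=1 and a=2a₀=46 at k=2, so the next step gives (m, d) = (23, 46) again — its k=1 value — and the period has length 2.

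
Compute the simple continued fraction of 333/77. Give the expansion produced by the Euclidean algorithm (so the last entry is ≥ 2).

333 = 4·77 + 25
77 = 3·25 + 2
25 = 12·2 + 1
2 = 2·1 + 0  (stop)
So 333/77 = [4; 3, 12, 2].

[4; 3, 12, 2]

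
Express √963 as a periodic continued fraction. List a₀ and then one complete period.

[31; 31, 62]

a₀ = ⌊√963⌋ = 31.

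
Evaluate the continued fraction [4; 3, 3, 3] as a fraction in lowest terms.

Fold from the inside: start with 3/1.
  3 + 1/3 = 10/3
  3 + 3/10 = 33/10
  4 + 10/33 = 142/33

142/33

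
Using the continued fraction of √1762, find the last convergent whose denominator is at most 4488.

√1762 = [41; 1, 40, 1, 82, …] (period length 4).
Convergents:
  p_0/q_0 = 41/1
  p_1/q_1 = 42/1
  p_2/q_2 = 1721/41
  p_3/q_3 = 1763/42
  p_4/q_4 = 146287/3485
  p_5/q_5 = 148050/3527
  p_6/q_6 = 6068287/144565
q_5 = 3527 ≤ 4488 < 144565 = q_6, so the answer is 148050/3527.

148050/3527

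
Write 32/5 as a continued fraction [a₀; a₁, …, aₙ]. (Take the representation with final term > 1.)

[6; 2, 2]

32 = 6×5 + 2
5 = 2×2 + 1
2 = 2×1 + 0  (stop)
So 32/5 = [6; 2, 2].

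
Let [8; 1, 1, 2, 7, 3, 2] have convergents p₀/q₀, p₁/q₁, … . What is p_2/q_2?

17/2

Using pₖ = aₖpₖ₋₁ + pₖ₋₂, qₖ = aₖqₖ₋₁ + qₖ₋₂ (with p₋₁=1, p₋₂=0, q₋₁=0, q₋₂=1):
  k=0: a=8, p=8, q=1
  k=1: a=1, p=9, q=1
  k=2: a=1, p=17, q=2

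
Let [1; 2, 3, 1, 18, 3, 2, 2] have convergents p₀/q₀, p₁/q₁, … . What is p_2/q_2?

Using pₖ = aₖpₖ₋₁ + pₖ₋₂, qₖ = aₖqₖ₋₁ + qₖ₋₂ (with p₋₁=1, p₋₂=0, q₋₁=0, q₋₂=1):
  k=0: a=1, p=1, q=1
  k=1: a=2, p=3, q=2
  k=2: a=3, p=10, q=7

10/7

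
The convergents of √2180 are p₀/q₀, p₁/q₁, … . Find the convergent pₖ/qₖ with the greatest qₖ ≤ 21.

607/13

√2180 = [46; 1, 2, 4, 2, 1, 92, …] (period length 6).
Convergents:
  p_0/q_0 = 46/1
  p_1/q_1 = 47/1
  p_2/q_2 = 140/3
  p_3/q_3 = 607/13
  p_4/q_4 = 1354/29
q_3 = 13 ≤ 21 < 29 = q_4, so the answer is 607/13.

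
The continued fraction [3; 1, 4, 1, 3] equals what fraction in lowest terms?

Using pₖ = aₖpₖ₋₁ + pₖ₋₂ and qₖ = aₖqₖ₋₁ + qₖ₋₂:
  k=0: a=3, p=3, q=1
  k=1: a=1, p=4, q=1
  k=2: a=4, p=19, q=5
  k=3: a=1, p=23, q=6
  k=4: a=3, p=88, q=23

88/23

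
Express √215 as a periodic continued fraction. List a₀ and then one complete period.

a₀ = ⌊√215⌋ = 14.
With m₀=0, d₀=1 and mₖ₊₁ = dₖaₖ − mₖ, dₖ₊₁ = (n − mₖ₊₁²)/dₖ, aₖ₊₁ = ⌊(a₀+mₖ₊₁)/dₖ₊₁⌋:
  k=1: m=14, d=19, a=1
  k=2: m=5, d=10, a=1
  k=3: m=5, d=19, a=1
  k=4: m=14, d=1, a=28
d=1 and a=2a₀=28 at k=4, so the next step gives (m, d) = (14, 19) again — its k=1 value — and the period has length 4.

[14; 1, 1, 1, 28]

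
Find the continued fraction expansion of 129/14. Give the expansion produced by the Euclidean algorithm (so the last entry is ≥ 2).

[9; 4, 1, 2]

129 = 9·14 + 3
14 = 4·3 + 2
3 = 1·2 + 1
2 = 2·1 + 0  (stop)
So 129/14 = [9; 4, 1, 2].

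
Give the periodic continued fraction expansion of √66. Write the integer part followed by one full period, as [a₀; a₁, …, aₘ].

[8; 8, 16]

a₀ = ⌊√66⌋ = 8.
With m₀=0, d₀=1 and mₖ₊₁ = dₖaₖ − mₖ, dₖ₊₁ = (n − mₖ₊₁²)/dₖ, aₖ₊₁ = ⌊(a₀+mₖ₊₁)/dₖ₊₁⌋:
  k=1: m=8, d=2, a=8
  k=2: m=8, d=1, a=16
d=1 and a=2a₀=16 at k=2, so the next step gives (m, d) = (8, 2) again — its k=1 value — and the period has length 2.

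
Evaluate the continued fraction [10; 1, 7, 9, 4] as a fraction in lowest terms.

Using pₖ = aₖpₖ₋₁ + pₖ₋₂ and qₖ = aₖqₖ₋₁ + qₖ₋₂:
  k=0: a=10, p=10, q=1
  k=1: a=1, p=11, q=1
  k=2: a=7, p=87, q=8
  k=3: a=9, p=794, q=73
  k=4: a=4, p=3263, q=300

3263/300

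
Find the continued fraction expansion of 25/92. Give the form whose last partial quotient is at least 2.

[0; 3, 1, 2, 8]

25 = 0*92 + 25
92 = 3*25 + 17
25 = 1*17 + 8
17 = 2*8 + 1
8 = 8*1 + 0  (stop)
So 25/92 = [0; 3, 1, 2, 8].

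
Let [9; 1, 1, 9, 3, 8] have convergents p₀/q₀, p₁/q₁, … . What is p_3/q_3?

181/19

Using pₖ = aₖpₖ₋₁ + pₖ₋₂, qₖ = aₖqₖ₋₁ + qₖ₋₂ (with p₋₁=1, p₋₂=0, q₋₁=0, q₋₂=1):
  k=0: a=9, p=9, q=1
  k=1: a=1, p=10, q=1
  k=2: a=1, p=19, q=2
  k=3: a=9, p=181, q=19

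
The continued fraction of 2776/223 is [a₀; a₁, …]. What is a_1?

2

2776 = 12·223 + 100   →  a_0 = 12
223 = 2·100 + 23   →  a_1 = 2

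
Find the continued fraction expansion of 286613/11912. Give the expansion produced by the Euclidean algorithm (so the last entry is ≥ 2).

[24; 16, 2, 3, 11, 4, 2]

286613 = 24·11912 + 725
11912 = 16·725 + 312
725 = 2·312 + 101
312 = 3·101 + 9
101 = 11·9 + 2
9 = 4·2 + 1
2 = 2·1 + 0  (stop)
So 286613/11912 = [24; 16, 2, 3, 11, 4, 2].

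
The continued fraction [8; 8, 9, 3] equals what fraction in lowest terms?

1844/227

Fold from the inside: start with 3/1.
  9 + 1/3 = 28/3
  8 + 3/28 = 227/28
  8 + 28/227 = 1844/227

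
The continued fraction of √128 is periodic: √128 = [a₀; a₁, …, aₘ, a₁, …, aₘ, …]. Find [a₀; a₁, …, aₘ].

[11; 3, 5, 3, 22]

a₀ = ⌊√128⌋ = 11.
With m₀=0, d₀=1 and mₖ₊₁ = dₖaₖ − mₖ, dₖ₊₁ = (n − mₖ₊₁²)/dₖ, aₖ₊₁ = ⌊(a₀+mₖ₊₁)/dₖ₊₁⌋:
  k=1: m=11, d=7, a=3
  k=2: m=10, d=4, a=5
  k=3: m=10, d=7, a=3
  k=4: m=11, d=1, a=22
d=1 and a=2a₀=22 at k=4, so the next step gives (m, d) = (11, 7) again — its k=1 value — and the period has length 4.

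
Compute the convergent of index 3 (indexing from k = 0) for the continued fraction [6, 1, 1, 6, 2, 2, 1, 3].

Using pₖ = aₖpₖ₋₁ + pₖ₋₂, qₖ = aₖqₖ₋₁ + qₖ₋₂ (with p₋₁=1, p₋₂=0, q₋₁=0, q₋₂=1):
  k=0: a=6, p=6, q=1
  k=1: a=1, p=7, q=1
  k=2: a=1, p=13, q=2
  k=3: a=6, p=85, q=13

85/13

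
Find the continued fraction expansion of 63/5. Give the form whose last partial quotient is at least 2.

63 = 12×5 + 3
5 = 1×3 + 2
3 = 1×2 + 1
2 = 2×1 + 0  (stop)
So 63/5 = [12; 1, 1, 2].

[12; 1, 1, 2]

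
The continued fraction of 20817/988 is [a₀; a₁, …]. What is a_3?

7

20817 = 21·988 + 69   →  a_0 = 21
988 = 14·69 + 22   →  a_1 = 14
69 = 3·22 + 3   →  a_2 = 3
22 = 7·3 + 1   →  a_3 = 7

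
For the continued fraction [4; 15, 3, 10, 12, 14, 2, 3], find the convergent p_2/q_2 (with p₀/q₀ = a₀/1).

Using pₖ = aₖpₖ₋₁ + pₖ₋₂, qₖ = aₖqₖ₋₁ + qₖ₋₂ (with p₋₁=1, p₋₂=0, q₋₁=0, q₋₂=1):
  k=0: a=4, p=4, q=1
  k=1: a=15, p=61, q=15
  k=2: a=3, p=187, q=46

187/46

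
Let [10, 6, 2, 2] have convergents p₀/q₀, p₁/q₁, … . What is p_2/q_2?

Using pₖ = aₖpₖ₋₁ + pₖ₋₂, qₖ = aₖqₖ₋₁ + qₖ₋₂ (with p₋₁=1, p₋₂=0, q₋₁=0, q₋₂=1):
  k=0: a=10, p=10, q=1
  k=1: a=6, p=61, q=6
  k=2: a=2, p=132, q=13

132/13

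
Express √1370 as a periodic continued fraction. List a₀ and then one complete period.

a₀ = ⌊√1370⌋ = 37.
With m₀=0, d₀=1 and mₖ₊₁ = dₖaₖ − mₖ, dₖ₊₁ = (n − mₖ₊₁²)/dₖ, aₖ₊₁ = ⌊(a₀+mₖ₊₁)/dₖ₊₁⌋:
  k=1: m=37, d=1, a=74
d=1 and a=2a₀=74 at k=1, so the next step gives (m, d) = (37, 1) again — its k=1 value — and the period has length 1.

[37; 74]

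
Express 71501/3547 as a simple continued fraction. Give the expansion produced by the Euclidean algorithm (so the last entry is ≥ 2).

71501 = 20·3547 + 561
3547 = 6·561 + 181
561 = 3·181 + 18
181 = 10·18 + 1
18 = 18·1 + 0  (stop)
So 71501/3547 = [20; 6, 3, 10, 18].

[20; 6, 3, 10, 18]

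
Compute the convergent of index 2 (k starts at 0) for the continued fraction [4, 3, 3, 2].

Using pₖ = aₖpₖ₋₁ + pₖ₋₂, qₖ = aₖqₖ₋₁ + qₖ₋₂ (with p₋₁=1, p₋₂=0, q₋₁=0, q₋₂=1):
  k=0: a=4, p=4, q=1
  k=1: a=3, p=13, q=3
  k=2: a=3, p=43, q=10

43/10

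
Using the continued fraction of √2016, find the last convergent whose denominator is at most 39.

449/10

√2016 = [44; 1, 8, 1, 88, …] (period length 4).
Convergents:
  p_0/q_0 = 44/1
  p_1/q_1 = 45/1
  p_2/q_2 = 404/9
  p_3/q_3 = 449/10
  p_4/q_4 = 39916/889
q_3 = 10 ≤ 39 < 889 = q_4, so the answer is 449/10.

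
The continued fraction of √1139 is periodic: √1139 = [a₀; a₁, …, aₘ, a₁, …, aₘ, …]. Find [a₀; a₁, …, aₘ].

a₀ = ⌊√1139⌋ = 33.
With m₀=0, d₀=1 and mₖ₊₁ = dₖaₖ − mₖ, dₖ₊₁ = (n − mₖ₊₁²)/dₖ, aₖ₊₁ = ⌊(a₀+mₖ₊₁)/dₖ₊₁⌋:
  k=1: m=33, d=50, a=1
  k=2: m=17, d=17, a=2
  k=3: m=17, d=50, a=1
  k=4: m=33, d=1, a=66
d=1 and a=2a₀=66 at k=4, so the next step gives (m, d) = (33, 50) again — its k=1 value — and the period has length 4.

[33; 1, 2, 1, 66]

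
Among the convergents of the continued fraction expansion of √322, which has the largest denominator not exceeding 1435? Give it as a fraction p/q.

11610/647

√322 = [17; 1, 16, 1, 34, …] (period length 4).
Convergents:
  p_0/q_0 = 17/1
  p_1/q_1 = 18/1
  p_2/q_2 = 305/17
  p_3/q_3 = 323/18
  p_4/q_4 = 11287/629
  p_5/q_5 = 11610/647
  p_6/q_6 = 197047/10981
q_5 = 647 ≤ 1435 < 10981 = q_6, so the answer is 11610/647.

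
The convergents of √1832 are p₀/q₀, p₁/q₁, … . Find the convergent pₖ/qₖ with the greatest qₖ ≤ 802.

√1832 = [42; 1, 4, 21, 4, 1, 84, …] (period length 6).
Convergents:
  p_0/q_0 = 42/1
  p_1/q_1 = 43/1
  p_2/q_2 = 214/5
  p_3/q_3 = 4537/106
  p_4/q_4 = 18362/429
  p_5/q_5 = 22899/535
  p_6/q_6 = 1941878/45369
q_5 = 535 ≤ 802 < 45369 = q_6, so the answer is 22899/535.

22899/535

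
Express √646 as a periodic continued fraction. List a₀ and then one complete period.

[25; 2, 2, 2, 50]

a₀ = ⌊√646⌋ = 25.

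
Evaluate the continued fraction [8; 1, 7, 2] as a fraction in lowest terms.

Using pₖ = aₖpₖ₋₁ + pₖ₋₂ and qₖ = aₖqₖ₋₁ + qₖ₋₂:
  k=0: a=8, p=8, q=1
  k=1: a=1, p=9, q=1
  k=2: a=7, p=71, q=8
  k=3: a=2, p=151, q=17

151/17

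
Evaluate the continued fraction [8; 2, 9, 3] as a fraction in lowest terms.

Using pₖ = aₖpₖ₋₁ + pₖ₋₂ and qₖ = aₖqₖ₋₁ + qₖ₋₂:
  k=0: a=8, p=8, q=1
  k=1: a=2, p=17, q=2
  k=2: a=9, p=161, q=19
  k=3: a=3, p=500, q=59

500/59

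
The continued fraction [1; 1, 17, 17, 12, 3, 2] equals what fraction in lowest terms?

51587/26528

Fold from the inside: start with 2/1.
  3 + 1/2 = 7/2
  12 + 2/7 = 86/7
  17 + 7/86 = 1469/86
  17 + 86/1469 = 25059/1469
  1 + 1469/25059 = 26528/25059
  1 + 25059/26528 = 51587/26528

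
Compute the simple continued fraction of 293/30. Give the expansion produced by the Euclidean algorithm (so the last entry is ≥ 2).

293 = 9·30 + 23
30 = 1·23 + 7
23 = 3·7 + 2
7 = 3·2 + 1
2 = 2·1 + 0  (stop)
So 293/30 = [9; 1, 3, 3, 2].

[9; 1, 3, 3, 2]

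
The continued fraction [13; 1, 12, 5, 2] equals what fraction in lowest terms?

2019/145

Fold from the inside: start with 2/1.
  5 + 1/2 = 11/2
  12 + 2/11 = 134/11
  1 + 11/134 = 145/134
  13 + 134/145 = 2019/145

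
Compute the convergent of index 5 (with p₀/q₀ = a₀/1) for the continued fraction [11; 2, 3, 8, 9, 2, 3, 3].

Using pₖ = aₖpₖ₋₁ + pₖ₋₂, qₖ = aₖqₖ₋₁ + qₖ₋₂ (with p₋₁=1, p₋₂=0, q₋₁=0, q₋₂=1):
  k=0: a=11, p=11, q=1
  k=1: a=2, p=23, q=2
  k=2: a=3, p=80, q=7
  k=3: a=8, p=663, q=58
  k=4: a=9, p=6047, q=529
  k=5: a=2, p=12757, q=1116

12757/1116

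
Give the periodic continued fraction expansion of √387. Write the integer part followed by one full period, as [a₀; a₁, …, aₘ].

a₀ = ⌊√387⌋ = 19.
With m₀=0, d₀=1 and mₖ₊₁ = dₖaₖ − mₖ, dₖ₊₁ = (n − mₖ₊₁²)/dₖ, aₖ₊₁ = ⌊(a₀+mₖ₊₁)/dₖ₊₁⌋:
  k=1: m=19, d=26, a=1
  k=2: m=7, d=13, a=2
  k=3: m=19, d=2, a=19
  k=4: m=19, d=13, a=2
  k=5: m=7, d=26, a=1
  k=6: m=19, d=1, a=38
d=1 and a=2a₀=38 at k=6, so the next step gives (m, d) = (19, 26) again — its k=1 value — and the period has length 6.

[19; 1, 2, 19, 2, 1, 38]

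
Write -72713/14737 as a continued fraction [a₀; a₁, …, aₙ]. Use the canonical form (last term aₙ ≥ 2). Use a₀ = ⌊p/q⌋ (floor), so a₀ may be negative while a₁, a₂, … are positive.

[-5; 15, 6, 5, 4, 3, 2]

-72713 = -5×14737 + 972
14737 = 15×972 + 157
972 = 6×157 + 30
157 = 5×30 + 7
30 = 4×7 + 2
7 = 3×2 + 1
2 = 2×1 + 0  (stop)
So -72713/14737 = [-5; 15, 6, 5, 4, 3, 2].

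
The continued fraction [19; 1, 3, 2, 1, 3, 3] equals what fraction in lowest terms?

3104/157

Fold from the inside: start with 3/1.
  3 + 1/3 = 10/3
  1 + 3/10 = 13/10
  2 + 10/13 = 36/13
  3 + 13/36 = 121/36
  1 + 36/121 = 157/121
  19 + 121/157 = 3104/157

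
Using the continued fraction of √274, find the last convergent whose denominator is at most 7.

√274 = [16; 1, 1, 4, 4, 1, 1, 32, …] (period length 7).
Convergents:
  p_0/q_0 = 16/1
  p_1/q_1 = 17/1
  p_2/q_2 = 33/2
  p_3/q_3 = 149/9
q_2 = 2 ≤ 7 < 9 = q_3, so the answer is 33/2.

33/2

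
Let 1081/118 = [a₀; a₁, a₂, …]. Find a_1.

1081 = 9·118 + 19   →  a_0 = 9
118 = 6·19 + 4   →  a_1 = 6

6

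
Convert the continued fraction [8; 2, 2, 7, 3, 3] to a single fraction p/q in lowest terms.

3236/385

Using pₖ = aₖpₖ₋₁ + pₖ₋₂ and qₖ = aₖqₖ₋₁ + qₖ₋₂:
  k=0: a=8, p=8, q=1
  k=1: a=2, p=17, q=2
  k=2: a=2, p=42, q=5
  k=3: a=7, p=311, q=37
  k=4: a=3, p=975, q=116
  k=5: a=3, p=3236, q=385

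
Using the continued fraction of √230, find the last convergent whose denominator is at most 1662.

16561/1092

√230 = [15; 6, 30, …] (period length 2).
Convergents:
  p_0/q_0 = 15/1
  p_1/q_1 = 91/6
  p_2/q_2 = 2745/181
  p_3/q_3 = 16561/1092
  p_4/q_4 = 499575/32941
q_3 = 1092 ≤ 1662 < 32941 = q_4, so the answer is 16561/1092.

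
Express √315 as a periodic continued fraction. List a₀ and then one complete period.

[17; 1, 2, 1, 34]

a₀ = ⌊√315⌋ = 17.
With m₀=0, d₀=1 and mₖ₊₁ = dₖaₖ − mₖ, dₖ₊₁ = (n − mₖ₊₁²)/dₖ, aₖ₊₁ = ⌊(a₀+mₖ₊₁)/dₖ₊₁⌋:
  k=1: m=17, d=26, a=1
  k=2: m=9, d=9, a=2
  k=3: m=9, d=26, a=1
  k=4: m=17, d=1, a=34
d=1 and a=2a₀=34 at k=4, so the next step gives (m, d) = (17, 26) again — its k=1 value — and the period has length 4.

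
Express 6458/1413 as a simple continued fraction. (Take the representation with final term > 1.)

6458 = 4·1413 + 806
1413 = 1·806 + 607
806 = 1·607 + 199
607 = 3·199 + 10
199 = 19·10 + 9
10 = 1·9 + 1
9 = 9·1 + 0  (stop)
So 6458/1413 = [4; 1, 1, 3, 19, 1, 9].

[4; 1, 1, 3, 19, 1, 9]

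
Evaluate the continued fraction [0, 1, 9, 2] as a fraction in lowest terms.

19/21

Using pₖ = aₖpₖ₋₁ + pₖ₋₂ and qₖ = aₖqₖ₋₁ + qₖ₋₂:
  k=0: a=0, p=0, q=1
  k=1: a=1, p=1, q=1
  k=2: a=9, p=9, q=10
  k=3: a=2, p=19, q=21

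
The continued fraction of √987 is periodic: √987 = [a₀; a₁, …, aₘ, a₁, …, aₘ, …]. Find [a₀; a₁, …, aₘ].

a₀ = ⌊√987⌋ = 31.
With m₀=0, d₀=1 and mₖ₊₁ = dₖaₖ − mₖ, dₖ₊₁ = (n − mₖ₊₁²)/dₖ, aₖ₊₁ = ⌊(a₀+mₖ₊₁)/dₖ₊₁⌋:
  k=1: m=31, d=26, a=2
  k=2: m=21, d=21, a=2
  k=3: m=21, d=26, a=2
  k=4: m=31, d=1, a=62
d=1 and a=2a₀=62 at k=4, so the next step gives (m, d) = (31, 26) again — its k=1 value — and the period has length 4.

[31; 2, 2, 2, 62]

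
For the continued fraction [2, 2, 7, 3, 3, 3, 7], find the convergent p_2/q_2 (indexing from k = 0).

37/15

Using pₖ = aₖpₖ₋₁ + pₖ₋₂, qₖ = aₖqₖ₋₁ + qₖ₋₂ (with p₋₁=1, p₋₂=0, q₋₁=0, q₋₂=1):
  k=0: a=2, p=2, q=1
  k=1: a=2, p=5, q=2
  k=2: a=7, p=37, q=15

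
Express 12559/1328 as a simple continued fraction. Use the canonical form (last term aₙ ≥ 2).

12559 = 9*1328 + 607
1328 = 2*607 + 114
607 = 5*114 + 37
114 = 3*37 + 3
37 = 12*3 + 1
3 = 3*1 + 0  (stop)
So 12559/1328 = [9; 2, 5, 3, 12, 3].

[9; 2, 5, 3, 12, 3]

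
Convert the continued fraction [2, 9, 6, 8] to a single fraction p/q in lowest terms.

Using pₖ = aₖpₖ₋₁ + pₖ₋₂ and qₖ = aₖqₖ₋₁ + qₖ₋₂:
  k=0: a=2, p=2, q=1
  k=1: a=9, p=19, q=9
  k=2: a=6, p=116, q=55
  k=3: a=8, p=947, q=449

947/449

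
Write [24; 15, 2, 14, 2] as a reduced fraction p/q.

22356/929

Using pₖ = aₖpₖ₋₁ + pₖ₋₂ and qₖ = aₖqₖ₋₁ + qₖ₋₂:
  k=0: a=24, p=24, q=1
  k=1: a=15, p=361, q=15
  k=2: a=2, p=746, q=31
  k=3: a=14, p=10805, q=449
  k=4: a=2, p=22356, q=929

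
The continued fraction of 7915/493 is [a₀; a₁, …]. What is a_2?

3

7915 = 16·493 + 27   →  a_0 = 16
493 = 18·27 + 7   →  a_1 = 18
27 = 3·7 + 6   →  a_2 = 3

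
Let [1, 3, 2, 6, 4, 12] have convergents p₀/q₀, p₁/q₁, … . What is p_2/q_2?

Using pₖ = aₖpₖ₋₁ + pₖ₋₂, qₖ = aₖqₖ₋₁ + qₖ₋₂ (with p₋₁=1, p₋₂=0, q₋₁=0, q₋₂=1):
  k=0: a=1, p=1, q=1
  k=1: a=3, p=4, q=3
  k=2: a=2, p=9, q=7

9/7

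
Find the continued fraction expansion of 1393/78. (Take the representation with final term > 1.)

1393 = 17·78 + 67
78 = 1·67 + 11
67 = 6·11 + 1
11 = 11·1 + 0  (stop)
So 1393/78 = [17; 1, 6, 11].

[17; 1, 6, 11]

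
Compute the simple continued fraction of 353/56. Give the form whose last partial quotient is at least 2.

[6; 3, 3, 2, 2]

353 = 6*56 + 17
56 = 3*17 + 5
17 = 3*5 + 2
5 = 2*2 + 1
2 = 2*1 + 0  (stop)
So 353/56 = [6; 3, 3, 2, 2].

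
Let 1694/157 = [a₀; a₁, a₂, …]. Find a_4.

1694 = 10·157 + 124   →  a_0 = 10
157 = 1·124 + 33   →  a_1 = 1
124 = 3·33 + 25   →  a_2 = 3
33 = 1·25 + 8   →  a_3 = 1
25 = 3·8 + 1   →  a_4 = 3

3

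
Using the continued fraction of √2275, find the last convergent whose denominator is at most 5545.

150627/3158

√2275 = [47; 1, 2, 3, 2, 1, 94, …] (period length 6).
Convergents:
  p_0/q_0 = 47/1
  p_1/q_1 = 48/1
  p_2/q_2 = 143/3
  p_3/q_3 = 477/10
  p_4/q_4 = 1097/23
  p_5/q_5 = 1574/33
  p_6/q_6 = 149053/3125
  p_7/q_7 = 150627/3158
  p_8/q_8 = 450307/9441
q_7 = 3158 ≤ 5545 < 9441 = q_8, so the answer is 150627/3158.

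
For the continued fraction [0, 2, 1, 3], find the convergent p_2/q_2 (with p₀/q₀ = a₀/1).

Using pₖ = aₖpₖ₋₁ + pₖ₋₂, qₖ = aₖqₖ₋₁ + qₖ₋₂ (with p₋₁=1, p₋₂=0, q₋₁=0, q₋₂=1):
  k=0: a=0, p=0, q=1
  k=1: a=2, p=1, q=2
  k=2: a=1, p=1, q=3

1/3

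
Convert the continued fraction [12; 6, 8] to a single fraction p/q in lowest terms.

596/49

Using pₖ = aₖpₖ₋₁ + pₖ₋₂ and qₖ = aₖqₖ₋₁ + qₖ₋₂:
  k=0: a=12, p=12, q=1
  k=1: a=6, p=73, q=6
  k=2: a=8, p=596, q=49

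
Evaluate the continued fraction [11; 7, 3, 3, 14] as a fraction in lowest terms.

Fold from the inside: start with 14/1.
  3 + 1/14 = 43/14
  3 + 14/43 = 143/43
  7 + 43/143 = 1044/143
  11 + 143/1044 = 11627/1044

11627/1044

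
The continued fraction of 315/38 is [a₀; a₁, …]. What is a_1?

3

315 = 8·38 + 11   →  a_0 = 8
38 = 3·11 + 5   →  a_1 = 3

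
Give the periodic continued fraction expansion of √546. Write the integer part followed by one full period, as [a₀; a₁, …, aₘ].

a₀ = ⌊√546⌋ = 23.
With m₀=0, d₀=1 and mₖ₊₁ = dₖaₖ − mₖ, dₖ₊₁ = (n − mₖ₊₁²)/dₖ, aₖ₊₁ = ⌊(a₀+mₖ₊₁)/dₖ₊₁⌋:
  k=1: m=23, d=17, a=2
  k=2: m=11, d=25, a=1
  k=3: m=14, d=14, a=2
  k=4: m=14, d=25, a=1
  k=5: m=11, d=17, a=2
  k=6: m=23, d=1, a=46
d=1 and a=2a₀=46 at k=6, so the next step gives (m, d) = (23, 17) again — its k=1 value — and the period has length 6.

[23; 2, 1, 2, 1, 2, 46]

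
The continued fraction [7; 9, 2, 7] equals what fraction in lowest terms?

Fold from the inside: start with 7/1.
  2 + 1/7 = 15/7
  9 + 7/15 = 142/15
  7 + 15/142 = 1009/142

1009/142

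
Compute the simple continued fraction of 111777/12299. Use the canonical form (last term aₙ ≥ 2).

[9; 11, 3, 13, 13, 2]

111777 = 9·12299 + 1086
12299 = 11·1086 + 353
1086 = 3·353 + 27
353 = 13·27 + 2
27 = 13·2 + 1
2 = 2·1 + 0  (stop)
So 111777/12299 = [9; 11, 3, 13, 13, 2].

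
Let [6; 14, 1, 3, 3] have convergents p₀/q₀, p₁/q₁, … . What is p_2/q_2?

91/15

Using pₖ = aₖpₖ₋₁ + pₖ₋₂, qₖ = aₖqₖ₋₁ + qₖ₋₂ (with p₋₁=1, p₋₂=0, q₋₁=0, q₋₂=1):
  k=0: a=6, p=6, q=1
  k=1: a=14, p=85, q=14
  k=2: a=1, p=91, q=15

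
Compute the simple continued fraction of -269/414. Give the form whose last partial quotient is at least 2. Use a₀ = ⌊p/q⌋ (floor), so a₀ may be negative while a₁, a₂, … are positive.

-269 = -1×414 + 145
414 = 2×145 + 124
145 = 1×124 + 21
124 = 5×21 + 19
21 = 1×19 + 2
19 = 9×2 + 1
2 = 2×1 + 0  (stop)
So -269/414 = [-1; 2, 1, 5, 1, 9, 2].

[-1; 2, 1, 5, 1, 9, 2]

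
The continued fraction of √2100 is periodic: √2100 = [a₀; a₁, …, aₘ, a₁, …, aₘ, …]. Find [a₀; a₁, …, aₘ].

[45; 1, 4, 1, 2, 1, 4, 1, 90]

a₀ = ⌊√2100⌋ = 45.
With m₀=0, d₀=1 and mₖ₊₁ = dₖaₖ − mₖ, dₖ₊₁ = (n − mₖ₊₁²)/dₖ, aₖ₊₁ = ⌊(a₀+mₖ₊₁)/dₖ₊₁⌋:
  k=1: m=45, d=75, a=1
  k=2: m=30, d=16, a=4
  k=3: m=34, d=59, a=1
  k=4: m=25, d=25, a=2
  k=5: m=25, d=59, a=1
  k=6: m=34, d=16, a=4
  k=7: m=30, d=75, a=1
  k=8: m=45, d=1, a=90
d=1 and a=2a₀=90 at k=8, so the next step gives (m, d) = (45, 75) again — its k=1 value — and the period has length 8.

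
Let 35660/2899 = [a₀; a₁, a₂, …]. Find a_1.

35660 = 12·2899 + 872   →  a_0 = 12
2899 = 3·872 + 283   →  a_1 = 3

3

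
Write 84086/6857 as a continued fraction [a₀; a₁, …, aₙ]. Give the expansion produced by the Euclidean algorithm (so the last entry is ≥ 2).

[12; 3, 1, 4, 7, 2, 7, 3]

84086 = 12×6857 + 1802
6857 = 3×1802 + 1451
1802 = 1×1451 + 351
1451 = 4×351 + 47
351 = 7×47 + 22
47 = 2×22 + 3
22 = 7×3 + 1
3 = 3×1 + 0  (stop)
So 84086/6857 = [12; 3, 1, 4, 7, 2, 7, 3].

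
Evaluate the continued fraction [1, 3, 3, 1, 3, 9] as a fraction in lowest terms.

Fold from the inside: start with 9/1.
  3 + 1/9 = 28/9
  1 + 9/28 = 37/28
  3 + 28/37 = 139/37
  3 + 37/139 = 454/139
  1 + 139/454 = 593/454

593/454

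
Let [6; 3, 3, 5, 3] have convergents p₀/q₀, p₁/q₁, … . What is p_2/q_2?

63/10

Using pₖ = aₖpₖ₋₁ + pₖ₋₂, qₖ = aₖqₖ₋₁ + qₖ₋₂ (with p₋₁=1, p₋₂=0, q₋₁=0, q₋₂=1):
  k=0: a=6, p=6, q=1
  k=1: a=3, p=19, q=3
  k=2: a=3, p=63, q=10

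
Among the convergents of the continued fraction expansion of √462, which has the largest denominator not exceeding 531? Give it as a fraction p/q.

3697/172

√462 = [21; 2, 42, …] (period length 2).
Convergents:
  p_0/q_0 = 21/1
  p_1/q_1 = 43/2
  p_2/q_2 = 1827/85
  p_3/q_3 = 3697/172
  p_4/q_4 = 157101/7309
q_3 = 172 ≤ 531 < 7309 = q_4, so the answer is 3697/172.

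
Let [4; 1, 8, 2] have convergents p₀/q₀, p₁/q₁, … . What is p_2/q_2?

Using pₖ = aₖpₖ₋₁ + pₖ₋₂, qₖ = aₖqₖ₋₁ + qₖ₋₂ (with p₋₁=1, p₋₂=0, q₋₁=0, q₋₂=1):
  k=0: a=4, p=4, q=1
  k=1: a=1, p=5, q=1
  k=2: a=8, p=44, q=9

44/9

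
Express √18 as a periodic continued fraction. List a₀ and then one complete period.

a₀ = ⌊√18⌋ = 4.

[4; 4, 8]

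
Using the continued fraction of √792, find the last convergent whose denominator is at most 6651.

77617/2758

√792 = [28; 7, 56, …] (period length 2).
Convergents:
  p_0/q_0 = 28/1
  p_1/q_1 = 197/7
  p_2/q_2 = 11060/393
  p_3/q_3 = 77617/2758
  p_4/q_4 = 4357612/154841
q_3 = 2758 ≤ 6651 < 154841 = q_4, so the answer is 77617/2758.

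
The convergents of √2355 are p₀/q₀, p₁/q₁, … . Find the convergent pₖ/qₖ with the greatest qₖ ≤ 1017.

√2355 = [48; 1, 1, 8, 3, 8, 1, 1, 96, …] (period length 8).
Convergents:
  p_0/q_0 = 48/1
  p_1/q_1 = 49/1
  p_2/q_2 = 97/2
  p_3/q_3 = 825/17
  p_4/q_4 = 2572/53
  p_5/q_5 = 21401/441
  p_6/q_6 = 23973/494
  p_7/q_7 = 45374/935
  p_8/q_8 = 4379877/90254
q_7 = 935 ≤ 1017 < 90254 = q_8, so the answer is 45374/935.

45374/935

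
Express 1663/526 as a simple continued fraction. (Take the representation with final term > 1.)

[3; 6, 5, 3, 5]

1663 = 3·526 + 85
526 = 6·85 + 16
85 = 5·16 + 5
16 = 3·5 + 1
5 = 5·1 + 0  (stop)
So 1663/526 = [3; 6, 5, 3, 5].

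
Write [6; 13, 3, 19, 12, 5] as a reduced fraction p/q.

287671/47353

Using pₖ = aₖpₖ₋₁ + pₖ₋₂ and qₖ = aₖqₖ₋₁ + qₖ₋₂:
  k=0: a=6, p=6, q=1
  k=1: a=13, p=79, q=13
  k=2: a=3, p=243, q=40
  k=3: a=19, p=4696, q=773
  k=4: a=12, p=56595, q=9316
  k=5: a=5, p=287671, q=47353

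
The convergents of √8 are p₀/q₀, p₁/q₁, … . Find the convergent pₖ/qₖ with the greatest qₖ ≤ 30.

82/29

√8 = [2; 1, 4, …] (period length 2).
Convergents:
  p_0/q_0 = 2/1
  p_1/q_1 = 3/1
  p_2/q_2 = 14/5
  p_3/q_3 = 17/6
  p_4/q_4 = 82/29
  p_5/q_5 = 99/35
q_4 = 29 ≤ 30 < 35 = q_5, so the answer is 82/29.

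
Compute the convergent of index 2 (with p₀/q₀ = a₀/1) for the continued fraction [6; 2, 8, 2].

110/17

Using pₖ = aₖpₖ₋₁ + pₖ₋₂, qₖ = aₖqₖ₋₁ + qₖ₋₂ (with p₋₁=1, p₋₂=0, q₋₁=0, q₋₂=1):
  k=0: a=6, p=6, q=1
  k=1: a=2, p=13, q=2
  k=2: a=8, p=110, q=17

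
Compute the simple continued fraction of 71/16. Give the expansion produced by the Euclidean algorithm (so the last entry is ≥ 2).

71 = 4·16 + 7
16 = 2·7 + 2
7 = 3·2 + 1
2 = 2·1 + 0  (stop)
So 71/16 = [4; 2, 3, 2].

[4; 2, 3, 2]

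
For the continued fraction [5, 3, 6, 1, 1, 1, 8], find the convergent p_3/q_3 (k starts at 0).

117/22

Using pₖ = aₖpₖ₋₁ + pₖ₋₂, qₖ = aₖqₖ₋₁ + qₖ₋₂ (with p₋₁=1, p₋₂=0, q₋₁=0, q₋₂=1):
  k=0: a=5, p=5, q=1
  k=1: a=3, p=16, q=3
  k=2: a=6, p=101, q=19
  k=3: a=1, p=117, q=22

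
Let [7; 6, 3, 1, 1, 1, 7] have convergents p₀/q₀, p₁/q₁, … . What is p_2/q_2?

136/19

Using pₖ = aₖpₖ₋₁ + pₖ₋₂, qₖ = aₖqₖ₋₁ + qₖ₋₂ (with p₋₁=1, p₋₂=0, q₋₁=0, q₋₂=1):
  k=0: a=7, p=7, q=1
  k=1: a=6, p=43, q=6
  k=2: a=3, p=136, q=19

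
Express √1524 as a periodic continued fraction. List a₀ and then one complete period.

[39; 26, 78]

a₀ = ⌊√1524⌋ = 39.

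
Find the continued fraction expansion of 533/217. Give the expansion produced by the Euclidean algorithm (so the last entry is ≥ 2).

[2; 2, 5, 4, 1, 3]

533 = 2×217 + 99
217 = 2×99 + 19
99 = 5×19 + 4
19 = 4×4 + 3
4 = 1×3 + 1
3 = 3×1 + 0  (stop)
So 533/217 = [2; 2, 5, 4, 1, 3].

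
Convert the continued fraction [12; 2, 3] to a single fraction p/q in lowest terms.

Fold from the inside: start with 3/1.
  2 + 1/3 = 7/3
  12 + 3/7 = 87/7

87/7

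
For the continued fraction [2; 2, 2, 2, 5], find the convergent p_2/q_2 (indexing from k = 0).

Using pₖ = aₖpₖ₋₁ + pₖ₋₂, qₖ = aₖqₖ₋₁ + qₖ₋₂ (with p₋₁=1, p₋₂=0, q₋₁=0, q₋₂=1):
  k=0: a=2, p=2, q=1
  k=1: a=2, p=5, q=2
  k=2: a=2, p=12, q=5

12/5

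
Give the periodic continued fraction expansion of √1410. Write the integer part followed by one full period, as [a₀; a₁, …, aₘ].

[37; 1, 1, 4, 1, 1, 74]

a₀ = ⌊√1410⌋ = 37.
With m₀=0, d₀=1 and mₖ₊₁ = dₖaₖ − mₖ, dₖ₊₁ = (n − mₖ₊₁²)/dₖ, aₖ₊₁ = ⌊(a₀+mₖ₊₁)/dₖ₊₁⌋:
  k=1: m=37, d=41, a=1
  k=2: m=4, d=34, a=1
  k=3: m=30, d=15, a=4
  k=4: m=30, d=34, a=1
  k=5: m=4, d=41, a=1
  k=6: m=37, d=1, a=74
d=1 and a=2a₀=74 at k=6, so the next step gives (m, d) = (37, 41) again — its k=1 value — and the period has length 6.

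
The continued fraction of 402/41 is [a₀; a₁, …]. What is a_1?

402 = 9·41 + 33   →  a_0 = 9
41 = 1·33 + 8   →  a_1 = 1

1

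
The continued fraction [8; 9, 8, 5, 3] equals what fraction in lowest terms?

Using pₖ = aₖpₖ₋₁ + pₖ₋₂ and qₖ = aₖqₖ₋₁ + qₖ₋₂:
  k=0: a=8, p=8, q=1
  k=1: a=9, p=73, q=9
  k=2: a=8, p=592, q=73
  k=3: a=5, p=3033, q=374
  k=4: a=3, p=9691, q=1195

9691/1195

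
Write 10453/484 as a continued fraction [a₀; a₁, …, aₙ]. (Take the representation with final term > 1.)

[21; 1, 1, 2, 13, 2, 3]

10453 = 21·484 + 289
484 = 1·289 + 195
289 = 1·195 + 94
195 = 2·94 + 7
94 = 13·7 + 3
7 = 2·3 + 1
3 = 3·1 + 0  (stop)
So 10453/484 = [21; 1, 1, 2, 13, 2, 3].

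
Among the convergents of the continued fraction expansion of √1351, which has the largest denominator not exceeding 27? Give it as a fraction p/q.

√1351 = [36; 1, 3, 10, 3, 1, 72, …] (period length 6).
Convergents:
  p_0/q_0 = 36/1
  p_1/q_1 = 37/1
  p_2/q_2 = 147/4
  p_3/q_3 = 1507/41
q_2 = 4 ≤ 27 < 41 = q_3, so the answer is 147/4.

147/4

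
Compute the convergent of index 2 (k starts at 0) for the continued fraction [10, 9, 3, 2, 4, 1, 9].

Using pₖ = aₖpₖ₋₁ + pₖ₋₂, qₖ = aₖqₖ₋₁ + qₖ₋₂ (with p₋₁=1, p₋₂=0, q₋₁=0, q₋₂=1):
  k=0: a=10, p=10, q=1
  k=1: a=9, p=91, q=9
  k=2: a=3, p=283, q=28

283/28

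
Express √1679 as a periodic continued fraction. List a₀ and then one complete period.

[40; 1, 39, 1, 80]

a₀ = ⌊√1679⌋ = 40.
With m₀=0, d₀=1 and mₖ₊₁ = dₖaₖ − mₖ, dₖ₊₁ = (n − mₖ₊₁²)/dₖ, aₖ₊₁ = ⌊(a₀+mₖ₊₁)/dₖ₊₁⌋:
  k=1: m=40, d=79, a=1
  k=2: m=39, d=2, a=39
  k=3: m=39, d=79, a=1
  k=4: m=40, d=1, a=80
d=1 and a=2a₀=80 at k=4, so the next step gives (m, d) = (40, 79) again — its k=1 value — and the period has length 4.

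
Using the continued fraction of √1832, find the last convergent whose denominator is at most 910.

22899/535

√1832 = [42; 1, 4, 21, 4, 1, 84, …] (period length 6).
Convergents:
  p_0/q_0 = 42/1
  p_1/q_1 = 43/1
  p_2/q_2 = 214/5
  p_3/q_3 = 4537/106
  p_4/q_4 = 18362/429
  p_5/q_5 = 22899/535
  p_6/q_6 = 1941878/45369
q_5 = 535 ≤ 910 < 45369 = q_6, so the answer is 22899/535.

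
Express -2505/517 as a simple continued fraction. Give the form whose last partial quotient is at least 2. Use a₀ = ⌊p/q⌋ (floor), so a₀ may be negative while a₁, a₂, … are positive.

[-5; 6, 2, 6, 6]

-2505 = -5×517 + 80
517 = 6×80 + 37
80 = 2×37 + 6
37 = 6×6 + 1
6 = 6×1 + 0  (stop)
So -2505/517 = [-5; 6, 2, 6, 6].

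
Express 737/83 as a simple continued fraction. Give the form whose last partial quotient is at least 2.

737 = 8*83 + 73
83 = 1*73 + 10
73 = 7*10 + 3
10 = 3*3 + 1
3 = 3*1 + 0  (stop)
So 737/83 = [8; 1, 7, 3, 3].

[8; 1, 7, 3, 3]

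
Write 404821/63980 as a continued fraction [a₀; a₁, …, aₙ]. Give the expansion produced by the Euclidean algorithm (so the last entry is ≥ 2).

[6; 3, 18, 10, 16, 2, 3]

404821 = 6*63980 + 20941
63980 = 3*20941 + 1157
20941 = 18*1157 + 115
1157 = 10*115 + 7
115 = 16*7 + 3
7 = 2*3 + 1
3 = 3*1 + 0  (stop)
So 404821/63980 = [6; 3, 18, 10, 16, 2, 3].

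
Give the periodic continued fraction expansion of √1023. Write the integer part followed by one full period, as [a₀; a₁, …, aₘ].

[31; 1, 62]

a₀ = ⌊√1023⌋ = 31.
With m₀=0, d₀=1 and mₖ₊₁ = dₖaₖ − mₖ, dₖ₊₁ = (n − mₖ₊₁²)/dₖ, aₖ₊₁ = ⌊(a₀+mₖ₊₁)/dₖ₊₁⌋:
  k=1: m=31, d=62, a=1
  k=2: m=31, d=1, a=62
d=1 and a=2a₀=62 at k=2, so the next step gives (m, d) = (31, 62) again — its k=1 value — and the period has length 2.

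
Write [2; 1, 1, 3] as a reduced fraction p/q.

Using pₖ = aₖpₖ₋₁ + pₖ₋₂ and qₖ = aₖqₖ₋₁ + qₖ₋₂:
  k=0: a=2, p=2, q=1
  k=1: a=1, p=3, q=1
  k=2: a=1, p=5, q=2
  k=3: a=3, p=18, q=7

18/7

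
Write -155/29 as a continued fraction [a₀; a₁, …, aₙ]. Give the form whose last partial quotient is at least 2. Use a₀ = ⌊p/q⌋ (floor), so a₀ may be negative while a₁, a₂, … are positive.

[-6; 1, 1, 1, 9]

-155 = -6*29 + 19
29 = 1*19 + 10
19 = 1*10 + 9
10 = 1*9 + 1
9 = 9*1 + 0  (stop)
So -155/29 = [-6; 1, 1, 1, 9].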